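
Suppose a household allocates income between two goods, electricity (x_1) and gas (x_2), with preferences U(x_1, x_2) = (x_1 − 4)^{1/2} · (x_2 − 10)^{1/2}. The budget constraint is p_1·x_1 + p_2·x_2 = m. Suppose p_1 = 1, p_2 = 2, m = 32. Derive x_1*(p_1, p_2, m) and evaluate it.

x_1* = 8

Let x_1' = x_1−4, x_2' = x_2−10. MRS = x_2'/x_1' = p_1/p_2.
Substituting into the budget: x_1* = 4 + 0.5·(m − 4·p_1 − 10·p_2)/p_1, and x_2* = 10 + 0.5·(…)/p_2.
Discretionary income = 32 − 4·1 − 10·2 = 8; x_1* = 4 + 0.5·8/1 = 8.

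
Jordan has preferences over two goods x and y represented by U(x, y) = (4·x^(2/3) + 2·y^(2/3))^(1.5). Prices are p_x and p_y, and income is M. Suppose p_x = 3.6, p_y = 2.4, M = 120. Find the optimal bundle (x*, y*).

x* = 26.0163, y* = 10.9756

Substitute y = (y/x)·x into the budget: x* = M/(p_x + p_y·(y/x)).
Numerically y/x = 0.421875, so x* = 120/(3.6 + 2.4·0.421875) = 26.0163 and y* = 0.421875·26.0163 = 10.9756.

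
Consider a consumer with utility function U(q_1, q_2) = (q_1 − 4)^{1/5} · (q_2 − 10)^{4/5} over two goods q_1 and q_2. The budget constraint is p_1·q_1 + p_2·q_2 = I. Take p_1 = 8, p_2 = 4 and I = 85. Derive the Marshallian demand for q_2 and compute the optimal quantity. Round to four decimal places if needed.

q_2* = 12.6

This is Cobb-Douglas in (q_1−4, q_2−10): tangency gives 0.2·p_2·(q_2−10) = 0.8·p_1·(q_1−4).
Substituting into the budget: q_1* = 4 + 0.2·(I − 4·p_1 − 10·p_2)/p_1, and q_2* = 10 + 0.8·(…)/p_2.
Discretionary income = 85 − 4·8 − 10·4 = 13; q_2* = 10 + 0.8·13/4 = 12.6.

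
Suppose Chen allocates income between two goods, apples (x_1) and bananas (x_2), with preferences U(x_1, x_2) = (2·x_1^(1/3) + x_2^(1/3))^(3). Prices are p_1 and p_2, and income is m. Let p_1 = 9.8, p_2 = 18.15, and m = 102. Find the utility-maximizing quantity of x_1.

From the CES first-order condition, 2·(x_2/x_1)^(2/3) = p_1/p_2.
Solve for the ratio: x_2/x_1 = [(1/2)·p_1/p_2]^(1.5).
With the ratio pinned down, the budget gives x_1* = m/(p_1 + p_2·(x_2/x_1)) and x_2* = (x_2/x_1)·x_1*.
Numerically x_2/x_1 = 0.140275, so x_1* = 102/(9.8 + 18.15·0.140275) = 8.2618.

x_1* = 8.2618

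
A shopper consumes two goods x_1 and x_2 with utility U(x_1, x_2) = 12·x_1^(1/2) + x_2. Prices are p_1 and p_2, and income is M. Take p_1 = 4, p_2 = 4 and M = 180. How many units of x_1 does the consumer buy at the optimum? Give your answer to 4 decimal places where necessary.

Set MRS = p_1/p_2: 6·x_1^(−1/2) = p_1/p_2.
Solve: √x_1 = 6·p_2/p_1, so x_1*(p_1,p_2) = (6·p_2/p_1)², and x_2* = (M − p_1·x_1*)/p_2.
Plugging in: x_1* = (6·4/4)² = 36.

x_1* = 36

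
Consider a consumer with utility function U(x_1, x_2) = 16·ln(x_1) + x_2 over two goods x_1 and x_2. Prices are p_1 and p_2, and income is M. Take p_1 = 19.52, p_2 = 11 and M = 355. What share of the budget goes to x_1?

MU_x_1 = 16/x_1, MU_x_2 = 1. Tangency: 16/x_1 = p_1/p_2.
So x_1*(p_1,p_2) = 16·p_2/p_1, independent of income; and x_2* = (M − 16·p_2)/p_2.
At the given prices: x_1* = 16·11/19.52 = 9.0164, and x_2* = 16.2727.
Expenditure on x_1: 19.52·9.0164 = 176; share = 0.4958.

share on x_1 = 0.4958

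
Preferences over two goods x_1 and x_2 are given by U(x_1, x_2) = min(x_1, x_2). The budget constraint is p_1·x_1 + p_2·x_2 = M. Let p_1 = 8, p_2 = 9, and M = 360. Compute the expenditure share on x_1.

With perfect complements, no substitution: consume in ratio x_1:x_2 = 1:1.
Budget: p_1·x_1 + p_2·x_1 = M, so (p_1 + p_2)·x_1 = M.
Demand: x_1*(p_1,p_2,M) = M/(p_1 + p_2), x_2* = M/(p_1 + p_2).
Here 8 + 9 = 17, giving x_1* = 21.1765 and x_2* = 21.1765.
Expenditure on x_1: 8·21.1765 = 169.4118; share = 0.4706.

share on x_1 = 0.4706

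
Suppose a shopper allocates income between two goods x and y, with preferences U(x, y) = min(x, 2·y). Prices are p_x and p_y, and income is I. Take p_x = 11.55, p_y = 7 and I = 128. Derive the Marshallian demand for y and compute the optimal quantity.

y* = 4.2525

Leontief preferences: the optimum is at the kink where x/2 = y/1, i.e. y = (1/2)·x.
Budget: p_x·x + p_y·(1/2)·x = I, so (2·p_x + p_y)·x = 2·I.
Demand: x*(p_x,p_y,I) = 2·I/(2·p_x + p_y), y* = I/(2·p_x + p_y).
Here 2·11.55 + 7 = 30.1, giving y* = 4.2525.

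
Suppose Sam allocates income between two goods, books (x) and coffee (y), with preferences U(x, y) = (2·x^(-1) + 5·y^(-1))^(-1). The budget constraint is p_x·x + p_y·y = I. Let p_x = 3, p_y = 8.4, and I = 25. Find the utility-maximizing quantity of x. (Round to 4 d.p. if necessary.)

MRS = MU_x/MU_y = (2/5)·(y/x)^(2). Set equal to p_x/p_y.
Solve for the ratio: y/x = [(5/2)·p_x/p_y]^(0.5).
With the ratio pinned down, the budget gives x* = I/(p_x + p_y·(y/x)) and y* = (y/x)·x*.
Numerically y/x = 0.944911, so x* = 25/(3 + 8.4·0.944911) = 2.2858.

x* = 2.2858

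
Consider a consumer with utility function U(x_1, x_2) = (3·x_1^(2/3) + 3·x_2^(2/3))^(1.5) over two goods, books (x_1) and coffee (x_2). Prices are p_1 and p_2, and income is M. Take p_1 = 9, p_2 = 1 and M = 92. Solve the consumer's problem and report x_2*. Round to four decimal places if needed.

MRS = MU_x_1/MU_x_2 = (x_2/x_1)^(1/3). Set equal to p_1/p_2.
Hence x_2/x_1 = (p_1/p_2)^(1/(1/3)), i.e. raised to the 3 power.
Substitute x_2 = (x_2/x_1)·x_1 into the budget: x_1* = M/(p_1 + p_2·(x_2/x_1)).
Numerically x_2/x_1 = 729, so x_1* = 92/(9 + 1·729) = 0.1247 and x_2* = 729·0.1247 = 90.878.

x_2* = 90.878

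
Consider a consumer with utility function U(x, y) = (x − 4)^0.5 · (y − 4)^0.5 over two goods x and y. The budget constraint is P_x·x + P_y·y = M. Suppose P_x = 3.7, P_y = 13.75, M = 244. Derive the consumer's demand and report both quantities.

x* = 27.5405, y* = 10.3345

After buying the subsistence bundle (4, 4), a share 0.5 of the remaining income goes to x: x* = 4 + 0.5·(M − 4P_x − 4P_y)/P_x.
Discretionary income = 244 − 4·3.7 − 4·13.75 = 174.2; x* = 4 + 0.5·174.2/3.7 = 27.5405; y* = 4 + 0.5·174.2/13.75 = 10.3345.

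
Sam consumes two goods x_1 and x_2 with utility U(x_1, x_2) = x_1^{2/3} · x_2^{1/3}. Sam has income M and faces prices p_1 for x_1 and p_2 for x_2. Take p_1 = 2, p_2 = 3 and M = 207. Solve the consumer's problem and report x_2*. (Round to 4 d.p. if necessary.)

x_2* = 23

Demand: x_1*(p_1,p_2,M) = 2/3·M/p_1 and x_2* = 1/3·M/p_2.
At p_1=2, p_2=3, M=207: x_2* = 1/3·207/3 = 23.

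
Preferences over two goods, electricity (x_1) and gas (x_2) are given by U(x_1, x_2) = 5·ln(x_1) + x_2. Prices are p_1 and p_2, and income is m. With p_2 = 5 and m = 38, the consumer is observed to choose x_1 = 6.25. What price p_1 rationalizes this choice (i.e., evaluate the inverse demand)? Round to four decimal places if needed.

p_1 = 4

MU_x_1 = 5/x_1, MU_x_2 = 1. Tangency: 5/x_1 = p_1/p_2.
So x_1*(p_1,p_2) = 5·p_2/p_1, independent of income; and x_2* = (m − 5·p_2)/p_2.
Set x_1* = 6.25 in the demand function and solve for p_1: p_1 = 4.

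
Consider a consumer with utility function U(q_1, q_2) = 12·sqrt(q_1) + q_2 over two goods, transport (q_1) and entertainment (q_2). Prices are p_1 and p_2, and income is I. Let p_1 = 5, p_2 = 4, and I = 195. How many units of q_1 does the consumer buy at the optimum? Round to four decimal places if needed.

Set MRS = p_1/p_2: 6·q_1^(−1/2) = p_1/p_2.
Thus q_1* = (6·p_2/p_1)² — independent of I — with the rest of income spent on q_2.
Plugging in: q_1* = (6·4/5)² = 23.04.

q_1* = 23.04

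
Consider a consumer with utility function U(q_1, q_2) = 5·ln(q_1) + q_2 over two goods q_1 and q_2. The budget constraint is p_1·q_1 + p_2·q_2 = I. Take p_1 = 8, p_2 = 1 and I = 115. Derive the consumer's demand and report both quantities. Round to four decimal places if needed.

q_1* = 0.625, q_2* = 110

So q_1*(p_1,p_2) = 5·p_2/p_1, independent of income; and q_2* = (I − 5·p_2)/p_2.
At the given prices: q_1* = 5·1/8 = 0.625, and q_2* = 110.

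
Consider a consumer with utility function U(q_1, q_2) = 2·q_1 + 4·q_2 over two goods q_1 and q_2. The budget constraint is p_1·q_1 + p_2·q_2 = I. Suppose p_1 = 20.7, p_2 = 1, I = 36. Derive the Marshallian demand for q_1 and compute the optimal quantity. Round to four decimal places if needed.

q_2 gives more utility per dollar, so spend all income on q_2: q_2* = I/p_2, q_1* = 0.
Numerically: q_1* = 0, q_2* = 36.

q_1* = 0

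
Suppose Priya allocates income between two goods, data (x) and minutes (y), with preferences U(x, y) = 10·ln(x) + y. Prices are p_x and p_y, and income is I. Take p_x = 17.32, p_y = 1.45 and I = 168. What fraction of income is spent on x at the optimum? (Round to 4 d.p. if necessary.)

share on x = 0.0863

At the given prices: x* = 10·1.45/17.32 = 0.8372, and y* = 105.8621.
Expenditure on x: 17.32·0.8372 = 14.5; share = 0.0863.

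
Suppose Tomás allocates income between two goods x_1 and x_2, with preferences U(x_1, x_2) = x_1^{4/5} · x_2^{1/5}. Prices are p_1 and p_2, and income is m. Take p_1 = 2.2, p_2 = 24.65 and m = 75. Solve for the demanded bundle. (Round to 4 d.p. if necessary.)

MU_x_1/MU_x_2 = (0.8·x_2)/(0.2·x_1); tangency sets this equal to p_1/p_2.
Rearranging, p_2·x_2 = (1/4)·p_1·x_1. Substituting into the budget gives p_1·x_1·(1 + (1/4)) = m.
Demand: x_1*(p_1,p_2,m) = 0.8·m/p_1 and x_2* = 0.2·m/p_2.
At p_1=2.2, p_2=24.65, m=75: x_1* = 0.8·75/2.2 = 27.2727, x_2* = 0.6085.

x_1* = 27.2727, x_2* = 0.6085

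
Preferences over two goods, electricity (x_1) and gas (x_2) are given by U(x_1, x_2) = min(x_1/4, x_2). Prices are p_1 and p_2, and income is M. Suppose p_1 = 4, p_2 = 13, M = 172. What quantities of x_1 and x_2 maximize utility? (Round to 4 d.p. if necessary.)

Leontief preferences: the optimum is at the kink where x_1/4 = x_2/1, i.e. x_2 = (1/4)·x_1.
Budget: p_1·x_1 + p_2·(1/4)·x_1 = M, so (4·p_1 + p_2)·x_1 = 4·M.
Demand: x_1*(p_1,p_2,M) = 4·M/(4·p_1 + p_2), x_2* = M/(4·p_1 + p_2).
Here 4·4 + 13 = 29, giving x_1* = 23.7241 and x_2* = 5.931.

x_1* = 23.7241, x_2* = 5.931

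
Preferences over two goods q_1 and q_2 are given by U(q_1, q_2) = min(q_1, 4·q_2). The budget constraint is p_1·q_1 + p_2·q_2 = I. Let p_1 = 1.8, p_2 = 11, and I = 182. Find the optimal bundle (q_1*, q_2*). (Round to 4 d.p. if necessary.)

With perfect complements, no substitution: consume in ratio q_1:q_2 = 4:1.
Budget: p_1·q_1 + p_2·(1/4)·q_1 = I, so (4·p_1 + p_2)·q_1 = 4·I.
Demand: q_1*(p_1,p_2,I) = 4·I/(4·p_1 + p_2), q_2* = I/(4·p_1 + p_2).
Here 4·1.8 + 11 = 18.2, giving q_1* = 40 and q_2* = 10.

q_1* = 40, q_2* = 10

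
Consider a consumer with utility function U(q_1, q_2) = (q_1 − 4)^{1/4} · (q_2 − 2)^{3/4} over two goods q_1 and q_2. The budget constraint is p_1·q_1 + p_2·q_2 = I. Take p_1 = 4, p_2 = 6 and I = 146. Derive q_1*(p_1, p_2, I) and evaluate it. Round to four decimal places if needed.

q_1* = 11.375

MRS = (1/3)·(q_2−2)/(q_1−4). Tangency with p_1/p_2 gives q_2−2 = 3·(p_1/p_2)·(q_1−4).
Substituting into the budget: q_1* = 4 + 0.25·(I − 4·p_1 − 2·p_2)/p_1, and q_2* = 2 + 0.75·(…)/p_2.
Discretionary income = 146 − 4·4 − 2·6 = 118; q_1* = 4 + 0.25·118/4 = 11.375.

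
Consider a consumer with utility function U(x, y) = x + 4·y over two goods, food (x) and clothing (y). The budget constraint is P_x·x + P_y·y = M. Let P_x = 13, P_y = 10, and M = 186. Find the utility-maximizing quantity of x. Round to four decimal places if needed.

x* = 0

Linear utility — the consumer picks whichever good has higher MU/price: 1/13 = 0.0769 vs 4/10 = 0.4.
y gives more utility per dollar, so spend all income on y: y* = M/P_y, x* = 0.
Numerically: x* = 0, y* = 18.6.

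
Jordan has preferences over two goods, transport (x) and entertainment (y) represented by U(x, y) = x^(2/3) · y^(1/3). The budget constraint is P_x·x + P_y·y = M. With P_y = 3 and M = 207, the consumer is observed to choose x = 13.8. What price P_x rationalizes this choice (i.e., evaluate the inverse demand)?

The MRS is 2·y/x. Set MRS = P_x/P_y.
So 2/3·P_y·y = 1/3·P_x·x; combined with the budget, a share 2/3 of income goes to x.
Demand: x*(P_x,P_y,M) = 2/3·M/P_x and y* = 1/3·M/P_y.
Set x* = 13.8 in the demand function and solve for P_x: P_x = 10.

P_x = 10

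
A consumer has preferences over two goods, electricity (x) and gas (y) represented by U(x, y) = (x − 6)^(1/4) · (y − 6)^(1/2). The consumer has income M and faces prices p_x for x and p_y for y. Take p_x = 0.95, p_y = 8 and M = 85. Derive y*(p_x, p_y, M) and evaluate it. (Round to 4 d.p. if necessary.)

y* = 8.6083

Let x' = x−6, y' = y−6. MRS = (1/2)·y'/x' = p_x/p_y.
Substituting into the budget: x* = 6 + 1/3·(M − 6·p_x − 6·p_y)/p_x, and y* = 6 + 2/3·(…)/p_y.
Discretionary income = 85 − 6·0.95 − 6·8 = 31.3; y* = 6 + 2/3·31.3/8 = 8.6083.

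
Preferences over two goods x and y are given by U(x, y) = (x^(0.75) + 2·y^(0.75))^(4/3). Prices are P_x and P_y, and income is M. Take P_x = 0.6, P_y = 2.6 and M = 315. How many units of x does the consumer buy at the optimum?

x* = 438.7315

MU_x ∝ x^(-0.25), MU_y ∝ 2·y^(-0.25), so MRS = (1/2)·(y/x)^(0.25) = P_x/P_y.
Solve for the ratio: y/x = [2·P_x/P_y]^(4).
Substitute y = (y/x)·x into the budget: x* = M/(P_x + P_y·(y/x)).
Numerically y/x = 0.045377, so x* = 315/(0.6 + 2.6·0.045377) = 438.7315.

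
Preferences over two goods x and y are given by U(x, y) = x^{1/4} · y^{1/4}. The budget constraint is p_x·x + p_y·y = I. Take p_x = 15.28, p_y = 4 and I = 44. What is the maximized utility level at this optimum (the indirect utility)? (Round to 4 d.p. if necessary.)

V = 1.6775

Tangency: MRS = y/x = p_x/p_y.
So 0.25·p_y·y = 0.25·p_x·x; combined with the budget, a share 0.5 of income goes to x.
Demand: x*(p_x,p_y,I) = 0.5·I/p_x and y* = 0.5·I/p_y.
At p_x=15.28, p_y=4, I=44: x* = 0.5·44/15.28 = 1.4398, y* = 5.5.
Utility at the optimum: U(1.4398, 5.5) = 1.6775.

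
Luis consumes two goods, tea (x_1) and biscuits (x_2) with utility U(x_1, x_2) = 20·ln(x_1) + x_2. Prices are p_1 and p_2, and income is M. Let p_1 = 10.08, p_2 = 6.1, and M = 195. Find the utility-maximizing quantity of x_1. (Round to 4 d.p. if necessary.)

Set MRS = p_1/p_2: (20/x_1)/1 = p_1/p_2.
So x_1*(p_1,p_2) = 20·p_2/p_1, independent of income; and x_2* = (M − 20·p_2)/p_2.
At the given prices: x_1* = 20·6.1/10.08 = 12.1032.

x_1* = 12.1032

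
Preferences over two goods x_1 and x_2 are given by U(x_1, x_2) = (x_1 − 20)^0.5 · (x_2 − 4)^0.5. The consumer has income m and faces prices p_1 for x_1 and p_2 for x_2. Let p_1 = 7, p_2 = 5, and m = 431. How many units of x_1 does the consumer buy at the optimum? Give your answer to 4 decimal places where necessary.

MRS = (x_2−4)/(x_1−20). Tangency with p_1/p_2 gives x_2−4 = (p_1/p_2)·(x_1−20).
After buying the subsistence bundle (20, 4), a share 0.5 of the remaining income goes to x_1: x_1* = 20 + 0.5·(m − 20p_1 − 4p_2)/p_1.
Discretionary income = 431 − 20·7 − 4·5 = 271; x_1* = 20 + 0.5·271/7 = 39.3571.

x_1* = 39.3571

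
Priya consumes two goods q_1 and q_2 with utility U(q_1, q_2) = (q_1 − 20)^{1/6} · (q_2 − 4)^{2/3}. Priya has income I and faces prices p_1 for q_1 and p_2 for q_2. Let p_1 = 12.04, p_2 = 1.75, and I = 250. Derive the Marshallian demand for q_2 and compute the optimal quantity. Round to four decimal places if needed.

q_2* = 5.0057

After buying the subsistence bundle (20, 4), a share 0.2 of the remaining income goes to q_1: q_1* = 20 + 0.2·(I − 20p_1 − 4p_2)/p_1.
Discretionary income = 250 − 20·12.04 − 4·1.75 = 2.2; q_2* = 4 + 0.8·2.2/1.75 = 5.0057.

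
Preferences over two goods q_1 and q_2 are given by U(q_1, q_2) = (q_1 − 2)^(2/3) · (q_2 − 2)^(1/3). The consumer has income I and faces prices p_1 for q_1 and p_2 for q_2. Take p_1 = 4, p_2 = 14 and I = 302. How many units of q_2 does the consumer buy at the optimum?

MRS = 2·(q_2−2)/(q_1−2). Tangency with p_1/p_2 gives q_2−2 = (1/2)·(p_1/p_2)·(q_1−2).
After buying the subsistence bundle (2, 2), a share 2/3 of the remaining income goes to q_1: q_1* = 2 + 2/3·(I − 2p_1 − 2p_2)/p_1.
Discretionary income = 302 − 2·4 − 2·14 = 266; q_2* = 2 + 1/3·266/14 = 8.3333.

q_2* = 8.3333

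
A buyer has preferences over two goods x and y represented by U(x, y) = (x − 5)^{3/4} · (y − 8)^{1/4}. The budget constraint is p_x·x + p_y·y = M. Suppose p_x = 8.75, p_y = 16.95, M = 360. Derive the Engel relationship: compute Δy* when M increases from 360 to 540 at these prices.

Δy* = 2.6549

Substituting into the budget: x* = 5 + 0.75·(M − 5·p_x − 8·p_y)/p_x, and y* = 8 + 0.25·(…)/p_y.
Discretionary income = 360 − 5·8.75 − 8·16.95 = 180.65; y* = 8 + 0.25·180.65/16.95 = 10.6645.
At M' = 540: y* = 13.3193. Change: 13.3193 − 10.6645 = 2.6549.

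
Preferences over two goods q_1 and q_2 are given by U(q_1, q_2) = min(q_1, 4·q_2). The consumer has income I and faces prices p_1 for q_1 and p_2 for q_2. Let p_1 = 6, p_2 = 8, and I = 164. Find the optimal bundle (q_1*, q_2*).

With perfect complements, no substitution: consume in ratio q_1:q_2 = 4:1.
Budget: p_1·q_1 + p_2·(1/4)·q_1 = I, so (4·p_1 + p_2)·q_1 = 4·I.
Demand: q_1*(p_1,p_2,I) = 4·I/(4·p_1 + p_2), q_2* = I/(4·p_1 + p_2).
Here 4·6 + 8 = 32, giving q_1* = 20.5 and q_2* = 5.125.

q_1* = 20.5, q_2* = 5.125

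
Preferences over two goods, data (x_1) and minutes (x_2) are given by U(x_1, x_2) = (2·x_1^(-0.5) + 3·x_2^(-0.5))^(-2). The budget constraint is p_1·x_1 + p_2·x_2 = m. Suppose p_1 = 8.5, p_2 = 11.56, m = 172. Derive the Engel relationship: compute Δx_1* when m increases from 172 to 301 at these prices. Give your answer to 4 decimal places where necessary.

From the CES first-order condition, (2/3)·(x_2/x_1)^(1.5) = p_1/p_2.
Solve for the ratio: x_2/x_1 = [(3/2)·p_1/p_2]^(2/3).
With the ratio pinned down, the budget gives x_1* = m/(p_1 + p_2·(x_2/x_1)) and x_2* = (x_2/x_1)·x_1*.
Numerically x_2/x_1 = 1.067501, so x_1* = 172/(8.5 + 11.56·1.067501) = 8.2532.
At m' = 301: x_1* = 14.4432. Change: 14.4432 − 8.2532 = 6.1899.

Δx_1* = 6.1899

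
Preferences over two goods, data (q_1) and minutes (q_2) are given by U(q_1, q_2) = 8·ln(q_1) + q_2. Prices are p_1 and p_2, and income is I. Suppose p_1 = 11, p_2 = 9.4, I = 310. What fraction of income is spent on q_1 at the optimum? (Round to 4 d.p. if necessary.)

Set MRS = p_1/p_2: (8/q_1)/1 = p_1/p_2.
So q_1*(p_1,p_2) = 8·p_2/p_1, independent of income; and q_2* = (I − 8·p_2)/p_2.
At the given prices: q_1* = 8·9.4/11 = 6.8364, and q_2* = 24.9787.
Expenditure on q_1: 11·6.8364 = 75.2; share = 0.2426.

share on q_1 = 0.2426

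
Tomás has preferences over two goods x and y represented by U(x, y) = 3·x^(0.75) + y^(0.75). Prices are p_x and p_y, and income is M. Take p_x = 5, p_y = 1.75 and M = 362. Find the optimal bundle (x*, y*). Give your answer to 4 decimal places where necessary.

MRS = MU_x/MU_y = 3·(y/x)^(0.25). Set equal to p_x/p_y.
Solve for the ratio: y/x = [(1/3)·p_x/p_y]^(4).
With the ratio pinned down, the budget gives x* = M/(p_x + p_y·(y/x)) and y* = (y/x)·x*.
Numerically y/x = 0.822702, so x* = 362/(5 + 1.75·0.822702) = 56.2135 and y* = 0.822702·56.2135 = 46.247.

x* = 56.2135, y* = 46.247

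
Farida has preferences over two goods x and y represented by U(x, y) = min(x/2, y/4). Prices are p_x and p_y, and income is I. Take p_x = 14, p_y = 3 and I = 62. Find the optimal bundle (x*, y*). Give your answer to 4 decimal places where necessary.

x* = 3.1, y* = 6.2

With perfect complements, no substitution: consume in ratio x:y = 2:4.
Budget: p_x·x + p_y·2·x = I, so (2·p_x + 4·p_y)·x = 2·I.
Demand: x*(p_x,p_y,I) = 2·I/(2·p_x + 4·p_y), y* = 4·I/(2·p_x + 4·p_y).
Here 2·14 + 4·3 = 40, giving x* = 3.1 and y* = 6.2.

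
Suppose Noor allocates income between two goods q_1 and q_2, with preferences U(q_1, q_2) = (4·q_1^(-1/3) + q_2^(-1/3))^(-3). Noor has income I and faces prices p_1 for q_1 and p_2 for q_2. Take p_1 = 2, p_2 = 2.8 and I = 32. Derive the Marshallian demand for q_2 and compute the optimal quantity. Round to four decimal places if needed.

q_2* = 3.1744

From the CES first-order condition, 4·(q_2/q_1)^(4/3) = p_1/p_2.
Solve for the ratio: q_2/q_1 = [(1/4)·p_1/p_2]^(0.75).
With the ratio pinned down, the budget gives q_1* = I/(p_1 + p_2·(q_2/q_1)) and q_2* = (q_2/q_1)·q_1*.
Numerically q_2/q_1 = 0.2747, so q_1* = 32/(2 + 2.8·0.2747) = 11.5558 and q_2* = 0.2747·11.5558 = 3.1744.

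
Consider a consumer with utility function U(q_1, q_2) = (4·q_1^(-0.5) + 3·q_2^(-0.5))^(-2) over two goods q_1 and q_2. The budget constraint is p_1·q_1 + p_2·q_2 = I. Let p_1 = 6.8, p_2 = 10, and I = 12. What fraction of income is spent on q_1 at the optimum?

With the ratio pinned down, the budget gives q_1* = I/(p_1 + p_2·(q_2/q_1)) and q_2* = (q_2/q_1)·q_1*.
Numerically q_2/q_1 = 0.638332, so q_1* = 12/(6.8 + 10·0.638332) = 0.9102 and q_2* = 0.638332·0.9102 = 0.581.
Expenditure on q_1: 6.8·0.9102 = 6.1896; share = 0.5158.

share on q_1 = 0.5158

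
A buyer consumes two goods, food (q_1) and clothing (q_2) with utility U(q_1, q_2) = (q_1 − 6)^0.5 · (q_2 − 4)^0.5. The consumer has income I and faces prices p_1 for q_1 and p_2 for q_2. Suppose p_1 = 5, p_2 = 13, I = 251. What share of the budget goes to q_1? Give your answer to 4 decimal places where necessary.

share on q_1 = 0.4562

MRS = (q_2−4)/(q_1−6). Tangency with p_1/p_2 gives q_2−4 = (p_1/p_2)·(q_1−6).
After buying the subsistence bundle (6, 4), a share 0.5 of the remaining income goes to q_1: q_1* = 6 + 0.5·(I − 6p_1 − 4p_2)/p_1.
Discretionary income = 251 − 6·5 − 4·13 = 169; q_1* = 6 + 0.5·169/5 = 22.9; q_2* = 4 + 0.5·169/13 = 10.5.
Expenditure on q_1: 5·22.9 = 114.5; share = 0.4562.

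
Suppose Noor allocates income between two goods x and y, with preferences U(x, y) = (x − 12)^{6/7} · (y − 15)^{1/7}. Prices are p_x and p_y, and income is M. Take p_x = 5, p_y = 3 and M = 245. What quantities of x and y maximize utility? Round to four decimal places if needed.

This is Cobb-Douglas in (x−12, y−15): tangency gives 6/7·p_y·(y−15) = 1/7·p_x·(x−12).
Substituting into the budget: x* = 12 + 6/7·(M − 12·p_x − 15·p_y)/p_x, and y* = 15 + 1/7·(…)/p_y.
Discretionary income = 245 − 12·5 − 15·3 = 140; x* = 12 + 6/7·140/5 = 36; y* = 15 + 1/7·140/3 = 21.6667.

x* = 36, y* = 21.6667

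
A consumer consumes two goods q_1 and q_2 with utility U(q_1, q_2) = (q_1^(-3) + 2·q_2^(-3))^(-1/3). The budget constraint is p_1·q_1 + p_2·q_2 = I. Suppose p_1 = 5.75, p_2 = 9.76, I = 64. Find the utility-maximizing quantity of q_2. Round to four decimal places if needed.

Numerically q_2/q_1 = 1.041866, so q_1* = 64/(5.75 + 9.76·1.041866) = 4.0205 and q_2* = 1.041866·4.0205 = 4.1888.

q_2* = 4.1888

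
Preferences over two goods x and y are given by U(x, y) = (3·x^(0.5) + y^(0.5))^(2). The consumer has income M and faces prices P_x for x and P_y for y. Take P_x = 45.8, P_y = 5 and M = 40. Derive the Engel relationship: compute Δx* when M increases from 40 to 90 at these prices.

From the CES first-order condition, 3·(y/x)^(0.5) = P_x/P_y.
Hence y/x = ((1/3)·P_x/P_y)^(1/(0.5)), i.e. raised to the 2 power.
Substitute y = (y/x)·x into the budget: x* = M/(P_x + P_y·(y/x)).
Numerically y/x = 9.322844, so x* = 40/(45.8 + 5·9.322844) = 0.4328.
At M' = 90: x* = 0.9739. Change: 0.9739 − 0.4328 = 0.541.

Δx* = 0.541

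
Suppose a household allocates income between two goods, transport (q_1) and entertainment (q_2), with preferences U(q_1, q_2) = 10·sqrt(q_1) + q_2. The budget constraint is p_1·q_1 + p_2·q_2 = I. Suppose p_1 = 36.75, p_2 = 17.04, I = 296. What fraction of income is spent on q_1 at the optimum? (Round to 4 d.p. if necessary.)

Set MRS = p_1/p_2: 5·q_1^(−1/2) = p_1/p_2.
Thus q_1* = (5·p_2/p_1)² — independent of I — with the rest of income spent on q_2.
Plugging in: q_1* = (5·17.04/36.75)² = 5.3748, q_2* = 5.7791.
Expenditure on q_1: 36.75·5.3748 = 197.5249; share = 0.6673.

share on q_1 = 0.6673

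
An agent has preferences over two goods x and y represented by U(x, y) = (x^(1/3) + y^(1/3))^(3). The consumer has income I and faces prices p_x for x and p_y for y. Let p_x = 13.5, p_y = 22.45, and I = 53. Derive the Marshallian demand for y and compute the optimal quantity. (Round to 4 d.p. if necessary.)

y* = 1.0311

MU_x ∝ x^(-2/3), MU_y ∝ y^(-2/3), so MRS = (y/x)^(2/3) = p_x/p_y.
Hence y/x = (p_x/p_y)^(1/(2/3)), i.e. raised to the 1.5 power.
With the ratio pinned down, the budget gives x* = I/(p_x + p_y·(y/x)) and y* = (y/x)·x*.
Numerically y/x = 0.466312, so x* = 53/(13.5 + 22.45·0.466312) = 2.2112 and y* = 0.466312·2.2112 = 1.0311.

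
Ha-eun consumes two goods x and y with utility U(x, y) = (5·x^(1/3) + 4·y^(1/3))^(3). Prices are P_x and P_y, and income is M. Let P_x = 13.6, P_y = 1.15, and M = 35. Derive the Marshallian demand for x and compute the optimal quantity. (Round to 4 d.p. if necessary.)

MRS = MU_x/MU_y = (5/4)·(y/x)^(2/3). Set equal to P_x/P_y.
Solve for the ratio: y/x = [(4/5)·P_x/P_y]^(1.5).
With the ratio pinned down, the budget gives x* = M/(P_x + P_y·(y/x)) and y* = (y/x)·x*.
Numerically y/x = 29.100241, so x* = 35/(13.6 + 1.15·29.100241) = 0.7436.

x* = 0.7436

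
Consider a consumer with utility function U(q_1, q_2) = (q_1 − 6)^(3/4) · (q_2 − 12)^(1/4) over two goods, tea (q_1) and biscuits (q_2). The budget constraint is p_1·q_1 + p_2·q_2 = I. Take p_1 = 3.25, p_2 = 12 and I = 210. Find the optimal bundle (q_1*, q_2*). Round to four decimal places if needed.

q_1* = 16.7308, q_2* = 12.9688

MRS = 3·(q_2−12)/(q_1−6). Tangency with p_1/p_2 gives q_2−12 = (1/3)·(p_1/p_2)·(q_1−6).
After buying the subsistence bundle (6, 12), a share 0.75 of the remaining income goes to q_1: q_1* = 6 + 0.75·(I − 6p_1 − 12p_2)/p_1.
Discretionary income = 210 − 6·3.25 − 12·12 = 46.5; q_1* = 6 + 0.75·46.5/3.25 = 16.7308; q_2* = 12 + 0.25·46.5/12 = 12.9688.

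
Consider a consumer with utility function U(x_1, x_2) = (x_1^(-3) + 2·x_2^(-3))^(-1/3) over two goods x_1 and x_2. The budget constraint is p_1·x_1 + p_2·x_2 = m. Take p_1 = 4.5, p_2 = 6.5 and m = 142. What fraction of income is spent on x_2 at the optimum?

share on x_2 = 0.6104

MRS = MU_x_1/MU_x_2 = (1/2)·(x_2/x_1)^(4). Set equal to p_1/p_2.
Solve for the ratio: x_2/x_1 = [2·p_1/p_2]^(0.25).
With the ratio pinned down, the budget gives x_1* = m/(p_1 + p_2·(x_2/x_1)) and x_2* = (x_2/x_1)·x_1*.
Numerically x_2/x_1 = 1.084757, so x_1* = 142/(4.5 + 6.5·1.084757) = 12.2934 and x_2* = 1.084757·12.2934 = 13.3353.
Expenditure on x_2: 6.5·13.3353 = 86.6797; share = 0.6104.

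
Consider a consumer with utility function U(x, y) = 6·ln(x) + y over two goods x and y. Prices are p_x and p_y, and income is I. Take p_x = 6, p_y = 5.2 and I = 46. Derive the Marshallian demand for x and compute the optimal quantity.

x* = 5.2

MU_x = 6/x, MU_y = 1. Tangency: 6/x = p_x/p_y.
So x*(p_x,p_y) = 6·p_y/p_x, independent of income; and y* = (I − 6·p_y)/p_y.
At the given prices: x* = 6·5.2/6 = 5.2.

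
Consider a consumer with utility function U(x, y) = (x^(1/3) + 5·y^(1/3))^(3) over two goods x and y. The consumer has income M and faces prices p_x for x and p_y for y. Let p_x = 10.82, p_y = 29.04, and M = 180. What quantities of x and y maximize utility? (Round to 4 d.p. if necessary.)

x* = 2.1261, y* = 5.4062

From the CES first-order condition, (1/5)·(y/x)^(2/3) = p_x/p_y.
Hence y/x = (5·p_x/p_y)^(1/(2/3)), i.e. raised to the 1.5 power.
Substitute y = (y/x)·x into the budget: x* = M/(p_x + p_y·(y/x)).
Numerically y/x = 2.542734, so x* = 180/(10.82 + 29.04·2.542734) = 2.1261 and y* = 2.542734·2.1261 = 5.4062.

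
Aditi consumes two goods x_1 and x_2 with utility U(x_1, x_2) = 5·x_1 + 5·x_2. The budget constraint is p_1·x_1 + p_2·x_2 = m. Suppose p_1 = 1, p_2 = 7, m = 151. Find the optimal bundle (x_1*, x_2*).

Linear utility — the consumer picks whichever good has higher MU/price: 5/1 = 5 vs 5/7 = 0.7143.
x_1 gives more utility per dollar, so spend all income on x_1: x_1* = m/p_1, x_2* = 0.
Numerically: x_1* = 151, x_2* = 0.

x_1* = 151, x_2* = 0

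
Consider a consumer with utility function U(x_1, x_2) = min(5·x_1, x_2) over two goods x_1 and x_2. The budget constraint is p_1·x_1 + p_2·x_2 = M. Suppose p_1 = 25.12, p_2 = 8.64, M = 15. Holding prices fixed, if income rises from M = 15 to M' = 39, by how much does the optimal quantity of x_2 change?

Δx_2* = 1.7564

With perfect complements, no substitution: consume in ratio x_1:x_2 = 1:5.
Budget: p_1·x_1 + p_2·5·x_1 = M, so (p_1 + 5·p_2)·x_1 = M.
Demand: x_1*(p_1,p_2,M) = M/(p_1 + 5·p_2), x_2* = 5·M/(p_1 + 5·p_2).
Here 25.12 + 5·8.64 = 68.32, giving x_2* = 1.0978.
At M' = 39: x_2* = 2.8542. Change: 2.8542 − 1.0978 = 1.7564.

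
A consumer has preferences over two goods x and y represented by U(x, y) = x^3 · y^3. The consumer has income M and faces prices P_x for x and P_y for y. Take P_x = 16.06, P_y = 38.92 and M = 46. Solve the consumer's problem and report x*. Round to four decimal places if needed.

x* = 1.4321

Demand: x*(P_x,P_y,M) = 0.5·M/P_x and y* = 0.5·M/P_y.
At P_x=16.06, P_y=38.92, M=46: x* = 0.5·46/16.06 = 1.4321.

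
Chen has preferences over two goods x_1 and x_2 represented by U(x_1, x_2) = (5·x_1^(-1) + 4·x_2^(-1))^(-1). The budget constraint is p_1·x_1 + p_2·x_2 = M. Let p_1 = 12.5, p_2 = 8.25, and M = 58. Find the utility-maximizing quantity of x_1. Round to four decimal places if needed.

x_1* = 2.6873

MU_x_1 ∝ 5·x_1^(-2), MU_x_2 ∝ 4·x_2^(-2), so MRS = (5/4)·(x_2/x_1)^(2) = p_1/p_2.
Hence x_2/x_1 = ((4/5)·p_1/p_2)^(1/(2)), i.e. raised to the 0.5 power.
With the ratio pinned down, the budget gives x_1* = M/(p_1 + p_2·(x_2/x_1)) and x_2* = (x_2/x_1)·x_1*.
Numerically x_2/x_1 = 1.100964, so x_1* = 58/(12.5 + 8.25·1.100964) = 2.6873.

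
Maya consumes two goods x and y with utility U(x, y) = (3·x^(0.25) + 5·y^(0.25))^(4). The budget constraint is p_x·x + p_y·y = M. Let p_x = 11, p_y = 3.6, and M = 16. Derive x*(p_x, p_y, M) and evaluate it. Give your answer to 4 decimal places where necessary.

MRS = MU_x/MU_y = (3/5)·(y/x)^(0.75). Set equal to p_x/p_y.
Solve for the ratio: y/x = [(5/3)·p_x/p_y]^(4/3).
Substitute y = (y/x)·x into the budget: x* = M/(p_x + p_y·(y/x)).
Numerically y/x = 8.761637, so x* = 16/(11 + 3.6·8.761637) = 0.3761.

x* = 0.3761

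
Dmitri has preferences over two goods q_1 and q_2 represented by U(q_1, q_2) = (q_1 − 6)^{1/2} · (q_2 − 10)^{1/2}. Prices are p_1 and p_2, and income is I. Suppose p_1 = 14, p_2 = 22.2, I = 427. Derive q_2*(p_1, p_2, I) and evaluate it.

q_2* = 12.7252

Let q_1' = q_1−6, q_2' = q_2−10. MRS = q_2'/q_1' = p_1/p_2.
Substituting into the budget: q_1* = 6 + 0.5·(I − 6·p_1 − 10·p_2)/p_1, and q_2* = 10 + 0.5·(…)/p_2.
Discretionary income = 427 − 6·14 − 10·22.2 = 121; q_2* = 10 + 0.5·121/22.2 = 12.7252.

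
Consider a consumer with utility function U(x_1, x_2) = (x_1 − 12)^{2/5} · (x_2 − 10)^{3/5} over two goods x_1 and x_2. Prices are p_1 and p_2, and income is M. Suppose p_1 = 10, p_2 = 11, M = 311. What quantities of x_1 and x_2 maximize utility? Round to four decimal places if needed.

x_1* = 15.24, x_2* = 14.4182

MRS = (2/3)·(x_2−10)/(x_1−12). Tangency with p_1/p_2 gives x_2−10 = (3/2)·(p_1/p_2)·(x_1−12).
After buying the subsistence bundle (12, 10), a share 0.4 of the remaining income goes to x_1: x_1* = 12 + 0.4·(M − 12p_1 − 10p_2)/p_1.
Discretionary income = 311 − 12·10 − 10·11 = 81; x_1* = 12 + 0.4·81/10 = 15.24; x_2* = 10 + 0.6·81/11 = 14.4182.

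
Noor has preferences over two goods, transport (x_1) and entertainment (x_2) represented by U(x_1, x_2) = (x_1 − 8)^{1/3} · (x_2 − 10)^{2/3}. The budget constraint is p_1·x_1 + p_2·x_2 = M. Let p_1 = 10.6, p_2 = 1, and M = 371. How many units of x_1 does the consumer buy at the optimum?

MRS = (1/2)·(x_2−10)/(x_1−8). Tangency with p_1/p_2 gives x_2−10 = 2·(p_1/p_2)·(x_1−8).
Substituting into the budget: x_1* = 8 + 1/3·(M − 8·p_1 − 10·p_2)/p_1, and x_2* = 10 + 2/3·(…)/p_2.
Discretionary income = 371 − 8·10.6 − 10·1 = 276.2; x_1* = 8 + 1/3·276.2/10.6 = 16.6855.

x_1* = 16.6855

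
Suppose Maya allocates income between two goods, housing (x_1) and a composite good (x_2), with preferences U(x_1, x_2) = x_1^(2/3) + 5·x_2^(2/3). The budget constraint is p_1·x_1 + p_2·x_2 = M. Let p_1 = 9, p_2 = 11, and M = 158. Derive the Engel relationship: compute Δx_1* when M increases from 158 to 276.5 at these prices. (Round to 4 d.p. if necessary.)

Δx_1* = 0.1555

MU_x_1 ∝ x_1^(-1/3), MU_x_2 ∝ 5·x_2^(-1/3), so MRS = (1/5)·(x_2/x_1)^(1/3) = p_1/p_2.
Hence x_2/x_1 = (5·p_1/p_2)^(1/(1/3)), i.e. raised to the 3 power.
With the ratio pinned down, the budget gives x_1* = M/(p_1 + p_2·(x_2/x_1)) and x_2* = (x_2/x_1)·x_1*.
Numerically x_2/x_1 = 68.463561, so x_1* = 158/(9 + 11·68.463561) = 0.2073.
At M' = 276.5: x_1* = 0.3628. Change: 0.3628 − 0.2073 = 0.1555.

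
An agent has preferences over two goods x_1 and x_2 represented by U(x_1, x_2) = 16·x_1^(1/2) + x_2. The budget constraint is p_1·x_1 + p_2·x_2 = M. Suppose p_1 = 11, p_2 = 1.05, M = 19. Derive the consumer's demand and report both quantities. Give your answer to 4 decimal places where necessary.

x_1* = 0.5831, x_2* = 11.9861

Set MRS = p_1/p_2: 8·x_1^(−1/2) = p_1/p_2.
Solve: √x_1 = 8·p_2/p_1, so x_1*(p_1,p_2) = (8·p_2/p_1)², and x_2* = (M − p_1·x_1*)/p_2.
Plugging in: x_1* = (8·1.05/11)² = 0.5831, x_2* = 11.9861.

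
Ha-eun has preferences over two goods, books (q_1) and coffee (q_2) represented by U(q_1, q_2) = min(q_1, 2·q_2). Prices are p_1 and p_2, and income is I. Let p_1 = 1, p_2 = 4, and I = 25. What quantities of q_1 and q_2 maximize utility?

With perfect complements, no substitution: consume in ratio q_1:q_2 = 2:1.
Budget: p_1·q_1 + p_2·(1/2)·q_1 = I, so (2·p_1 + p_2)·q_1 = 2·I.
Demand: q_1*(p_1,p_2,I) = 2·I/(2·p_1 + p_2), q_2* = I/(2·p_1 + p_2).
Here 2·1 + 4 = 6, giving q_1* = 8.3333 and q_2* = 4.1667.

q_1* = 8.3333, q_2* = 4.1667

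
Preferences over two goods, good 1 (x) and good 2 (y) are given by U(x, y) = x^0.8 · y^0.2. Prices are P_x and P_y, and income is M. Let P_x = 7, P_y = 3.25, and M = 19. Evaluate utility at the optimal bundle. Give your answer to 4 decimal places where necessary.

Tangency: MRS = 4·y/x = P_x/P_y.
So 0.8·P_y·y = 0.2·P_x·x; combined with the budget, a share 0.8 of income goes to x.
Demand: x*(P_x,P_y,M) = 0.8·M/P_x and y* = 0.2·M/P_y.
At P_x=7, P_y=3.25, M=19: x* = 0.8·19/7 = 2.1714, y* = 1.1692.
Utility at the optimum: U(2.1714, 1.1692) = 1.9186.

V = 1.9186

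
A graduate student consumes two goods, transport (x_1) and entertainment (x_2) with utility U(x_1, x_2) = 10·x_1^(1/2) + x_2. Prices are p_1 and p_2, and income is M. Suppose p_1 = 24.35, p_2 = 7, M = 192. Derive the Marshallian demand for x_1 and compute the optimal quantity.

x_1* = 2.066

Set MRS = p_1/p_2: 5·x_1^(−1/2) = p_1/p_2.
Thus x_1* = (5·p_2/p_1)² — independent of M — with the rest of income spent on x_2.
Plugging in: x_1* = (5·7/24.35)² = 2.066.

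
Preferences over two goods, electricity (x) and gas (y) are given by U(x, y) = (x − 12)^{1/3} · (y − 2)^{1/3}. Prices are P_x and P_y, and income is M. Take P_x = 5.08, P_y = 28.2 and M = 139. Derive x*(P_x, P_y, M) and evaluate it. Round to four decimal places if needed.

x* = 14.1299

Substituting into the budget: x* = 12 + 0.5·(M − 12·P_x − 2·P_y)/P_x, and y* = 2 + 0.5·(…)/P_y.
Discretionary income = 139 − 12·5.08 − 2·28.2 = 21.64; x* = 12 + 0.5·21.64/5.08 = 14.1299.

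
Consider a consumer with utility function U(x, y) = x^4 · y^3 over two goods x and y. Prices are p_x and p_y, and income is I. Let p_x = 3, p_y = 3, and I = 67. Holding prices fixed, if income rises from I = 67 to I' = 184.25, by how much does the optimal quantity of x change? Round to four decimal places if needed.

MU_x/MU_y = (4·y)/(3·x); tangency sets this equal to p_x/p_y.
So 4·p_y·y = 3·p_x·x; combined with the budget, a share 4/7 of income goes to x.
Demand: x*(p_x,p_y,I) = 4/7·I/p_x and y* = 3/7·I/p_y.
At p_x=3, p_y=3, I=67: x* = 4/7·67/3 = 12.7619.
At I' = 184.25: x* = 35.0952. Change: 35.0952 − 12.7619 = 22.3333.

Δx* = 22.3333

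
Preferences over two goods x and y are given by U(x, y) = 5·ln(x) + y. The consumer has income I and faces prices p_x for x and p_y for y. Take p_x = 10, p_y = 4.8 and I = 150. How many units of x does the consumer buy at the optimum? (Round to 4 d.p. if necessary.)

x* = 2.4

Set MRS = p_x/p_y: (5/x)/1 = p_x/p_y.
So x*(p_x,p_y) = 5·p_y/p_x, independent of income; and y* = (I − 5·p_y)/p_y.
At the given prices: x* = 5·4.8/10 = 2.4.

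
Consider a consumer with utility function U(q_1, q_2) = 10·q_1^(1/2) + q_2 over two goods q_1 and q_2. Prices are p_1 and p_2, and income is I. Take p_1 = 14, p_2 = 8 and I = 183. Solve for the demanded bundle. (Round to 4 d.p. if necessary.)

Utility is quasi-linear in q_2; the FOC for q_1 is 5/√q_1 = p_1/p_2.
Solve: √q_1 = 5·p_2/p_1, so q_1*(p_1,p_2) = (5·p_2/p_1)², and q_2* = (I − p_1·q_1*)/p_2.
Plugging in: q_1* = (5·8/14)² = 8.1633, q_2* = 8.5893.

q_1* = 8.1633, q_2* = 8.5893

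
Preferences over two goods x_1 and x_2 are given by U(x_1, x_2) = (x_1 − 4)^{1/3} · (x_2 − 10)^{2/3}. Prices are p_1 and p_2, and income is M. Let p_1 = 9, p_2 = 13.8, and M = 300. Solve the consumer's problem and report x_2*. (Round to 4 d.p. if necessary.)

After buying the subsistence bundle (4, 10), a share 1/3 of the remaining income goes to x_1: x_1* = 4 + 1/3·(M − 4p_1 − 10p_2)/p_1.
Discretionary income = 300 − 4·9 − 10·13.8 = 126; x_2* = 10 + 2/3·126/13.8 = 16.087.

x_2* = 16.087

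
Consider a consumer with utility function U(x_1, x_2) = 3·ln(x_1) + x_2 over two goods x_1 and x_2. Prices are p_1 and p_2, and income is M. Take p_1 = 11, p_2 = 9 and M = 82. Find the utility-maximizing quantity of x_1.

x_1* = 2.4545

MU_x_1 = 3/x_1, MU_x_2 = 1. Tangency: 3/x_1 = p_1/p_2.
So x_1*(p_1,p_2) = 3·p_2/p_1, independent of income; and x_2* = (M − 3·p_2)/p_2.
At the given prices: x_1* = 3·9/11 = 2.4545.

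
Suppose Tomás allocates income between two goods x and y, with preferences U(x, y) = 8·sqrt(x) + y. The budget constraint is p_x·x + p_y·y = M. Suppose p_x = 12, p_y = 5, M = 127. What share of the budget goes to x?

Utility is quasi-linear in y; the FOC for x is 4/√x = p_x/p_y.
Thus x* = (4·p_y/p_x)² — independent of M — with the rest of income spent on y.
Plugging in: x* = (4·5/12)² = 2.7778, y* = 18.7333.
Expenditure on x: 12·2.7778 = 33.3333; share = 0.2625.

share on x = 0.2625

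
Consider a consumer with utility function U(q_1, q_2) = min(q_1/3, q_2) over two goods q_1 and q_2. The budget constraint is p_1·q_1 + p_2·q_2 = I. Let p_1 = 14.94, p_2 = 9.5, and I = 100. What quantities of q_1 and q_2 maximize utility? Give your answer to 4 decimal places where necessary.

Leontief preferences: the optimum is at the kink where q_1/3 = q_2/1, i.e. q_2 = (1/3)·q_1.
Budget: p_1·q_1 + p_2·(1/3)·q_1 = I, so (3·p_1 + p_2)·q_1 = 3·I.
Demand: q_1*(p_1,p_2,I) = 3·I/(3·p_1 + p_2), q_2* = I/(3·p_1 + p_2).
Here 3·14.94 + 9.5 = 54.32, giving q_1* = 5.5228 and q_2* = 1.8409.

q_1* = 5.5228, q_2* = 1.8409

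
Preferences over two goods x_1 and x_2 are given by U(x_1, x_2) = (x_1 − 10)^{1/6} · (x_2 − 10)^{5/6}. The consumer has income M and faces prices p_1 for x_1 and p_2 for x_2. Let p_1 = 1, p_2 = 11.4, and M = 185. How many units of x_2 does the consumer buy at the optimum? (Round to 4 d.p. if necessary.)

Let x_1' = x_1−10, x_2' = x_2−10. MRS = (1/5)·x_2'/x_1' = p_1/p_2.
After buying the subsistence bundle (10, 10), a share 1/6 of the remaining income goes to x_1: x_1* = 10 + 1/6·(M − 10p_1 − 10p_2)/p_1.
Discretionary income = 185 − 10·1 − 10·11.4 = 61; x_2* = 10 + 5/6·61/11.4 = 14.4591.

x_2* = 14.4591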